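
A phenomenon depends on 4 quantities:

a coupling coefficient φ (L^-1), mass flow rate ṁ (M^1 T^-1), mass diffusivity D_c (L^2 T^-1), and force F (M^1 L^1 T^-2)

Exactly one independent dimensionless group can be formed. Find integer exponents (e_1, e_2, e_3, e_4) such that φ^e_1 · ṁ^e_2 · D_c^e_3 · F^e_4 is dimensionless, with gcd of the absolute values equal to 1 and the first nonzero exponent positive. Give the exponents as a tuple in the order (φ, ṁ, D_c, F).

(1, 1, 1, -1)

M: e_1·(0) + e_2·(1) + e_3·(0) + e_4·(1) = 0
L: e_1·(-1) + e_2·(0) + e_3·(2) + e_4·(1) = 0
T: e_1·(0) + e_2·(-1) + e_3·(-1) + e_4·(-2) = 0
Solving this homogeneous linear system for the smallest-integer solution (first nonzero entry positive) gives (1, 1, 1, -1).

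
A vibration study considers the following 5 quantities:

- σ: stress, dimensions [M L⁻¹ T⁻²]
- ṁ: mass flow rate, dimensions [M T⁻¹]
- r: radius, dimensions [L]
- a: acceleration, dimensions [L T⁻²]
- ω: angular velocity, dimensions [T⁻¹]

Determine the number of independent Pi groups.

There are 5 variables and 3 base dimensions (M, L, T).
The dimension matrix has rank 3.
Independent dimensionless groups: 5 − 3 = 2.

2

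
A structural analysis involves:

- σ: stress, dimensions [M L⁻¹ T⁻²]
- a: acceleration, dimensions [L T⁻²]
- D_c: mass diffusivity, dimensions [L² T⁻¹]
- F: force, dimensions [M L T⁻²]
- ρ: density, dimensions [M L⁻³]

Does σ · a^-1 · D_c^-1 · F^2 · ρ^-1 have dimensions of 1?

Sum the exponent of each base dimension across the product:
  M: [σ]_M − [a]_M − [D_c]_M + 2·[F]_M − [ρ]_M = (1) − (0) − (0) + 2·(1) − (1) = 2
  L: [σ]_L − [a]_L − [D_c]_L + 2·[F]_L − [ρ]_L = (-1) − (1) − (2) + 2·(1) − (-3) = 1
  T: [σ]_T − [a]_T − [D_c]_T + 2·[F]_T − [ρ]_T = (-2) − (-2) − (-1) + 2·(-2) − (0) = -3
Net dimensions [M² L T⁻³] ≠ [1] — not dimensionless.

no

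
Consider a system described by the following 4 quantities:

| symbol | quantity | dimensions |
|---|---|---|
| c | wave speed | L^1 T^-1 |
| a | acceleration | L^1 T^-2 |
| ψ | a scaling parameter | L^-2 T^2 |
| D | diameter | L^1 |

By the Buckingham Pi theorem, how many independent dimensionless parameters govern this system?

There are 4 variables and 2 base dimensions (L, T).
The dimension matrix has rank 2.
Independent dimensionless groups: 4 − 2 = 2.

2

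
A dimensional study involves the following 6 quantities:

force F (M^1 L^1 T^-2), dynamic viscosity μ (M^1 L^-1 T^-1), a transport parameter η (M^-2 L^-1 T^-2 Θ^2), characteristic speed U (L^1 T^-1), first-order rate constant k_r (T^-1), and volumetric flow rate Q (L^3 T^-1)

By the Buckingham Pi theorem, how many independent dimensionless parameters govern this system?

There are 6 variables and 4 base dimensions (M, L, T, Θ).
The dimension matrix has rank 4.
Independent dimensionless groups: 6 − 4 = 2.

2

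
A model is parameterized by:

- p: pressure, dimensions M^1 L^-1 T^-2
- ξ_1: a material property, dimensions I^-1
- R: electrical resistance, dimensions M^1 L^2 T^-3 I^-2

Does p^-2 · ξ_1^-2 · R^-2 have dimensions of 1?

no

Sum the exponent of each base dimension across the product:
  M: −2·[p]_M − 2·[ξ_1]_M − 2·[R]_M = −2·(1) − 2·(0) − 2·(1) = -4
  L: −2·[p]_L − 2·[ξ_1]_L − 2·[R]_L = −2·(-1) − 2·(0) − 2·(2) = -2
  T: −2·[p]_T − 2·[ξ_1]_T − 2·[R]_T = −2·(-2) − 2·(0) − 2·(-3) = 10
  I: −2·[p]_I − 2·[ξ_1]_I − 2·[R]_I = −2·(0) − 2·(-1) − 2·(-2) = 6
Net dimensions [M⁻⁴ L⁻² T¹⁰ I⁶] ≠ [1] — not dimensionless.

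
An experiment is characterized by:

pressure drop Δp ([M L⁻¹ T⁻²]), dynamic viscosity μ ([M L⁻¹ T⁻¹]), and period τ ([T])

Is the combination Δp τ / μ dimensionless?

yes

Sum the exponent of each base dimension across the product:
  M: [Δp]_M − [μ]_M + [τ]_M = (1) − (1) + (0) = 0
  L: [Δp]_L − [μ]_L + [τ]_L = (-1) − (-1) + (0) = 0
  T: [Δp]_T − [μ]_T + [τ]_T = (-2) − (-1) + (1) = 0
All base exponents vanish — dimensionless.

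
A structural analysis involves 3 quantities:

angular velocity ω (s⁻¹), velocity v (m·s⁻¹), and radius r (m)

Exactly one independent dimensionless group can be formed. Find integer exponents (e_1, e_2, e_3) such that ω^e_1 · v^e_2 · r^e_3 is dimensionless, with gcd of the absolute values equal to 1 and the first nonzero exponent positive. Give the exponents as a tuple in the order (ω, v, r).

L: e_1·(0) + e_2·(1) + e_3·(1) = 0
T: e_1·(-1) + e_2·(-1) + e_3·(0) = 0
Solving this homogeneous linear system for the smallest-integer solution (first nonzero entry positive) gives (1, -1, 1).

(1, -1, 1)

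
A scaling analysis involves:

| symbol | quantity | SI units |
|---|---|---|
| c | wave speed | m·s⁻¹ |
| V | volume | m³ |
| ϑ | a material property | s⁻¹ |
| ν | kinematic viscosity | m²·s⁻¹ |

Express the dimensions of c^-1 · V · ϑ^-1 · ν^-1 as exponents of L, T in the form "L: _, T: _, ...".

Collect each base-dimension exponent across the product:
  L: −(1) + (3) − (0) − (2) = 0
  T: −(-1) + (0) − (-1) − (-1) = 3
So the dimensions are [T³].

L: 0, T: 3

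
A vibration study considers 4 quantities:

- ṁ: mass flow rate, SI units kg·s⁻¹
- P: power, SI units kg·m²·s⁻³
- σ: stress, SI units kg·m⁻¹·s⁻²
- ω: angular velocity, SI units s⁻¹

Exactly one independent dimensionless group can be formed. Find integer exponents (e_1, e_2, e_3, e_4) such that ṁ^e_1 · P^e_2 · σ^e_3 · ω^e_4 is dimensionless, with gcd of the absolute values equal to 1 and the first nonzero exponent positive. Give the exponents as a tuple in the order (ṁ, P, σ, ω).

M: e_1·(1) + e_2·(1) + e_3·(1) + e_4·(0) = 0
L: e_1·(0) + e_2·(2) + e_3·(-1) + e_4·(0) = 0
T: e_1·(-1) + e_2·(-3) + e_3·(-2) + e_4·(-1) = 0
Solving this homogeneous linear system for the smallest-integer solution (first nonzero entry positive) gives (3, -1, -2, 4).

(3, -1, -2, 4)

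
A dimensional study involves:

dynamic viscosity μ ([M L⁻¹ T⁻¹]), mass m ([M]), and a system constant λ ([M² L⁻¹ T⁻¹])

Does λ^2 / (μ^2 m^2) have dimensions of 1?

yes

Sum the exponent of each base dimension across the product:
  M: −2·[μ]_M − 2·[m]_M + 2·[λ]_M = −2·(1) − 2·(1) + 2·(2) = 0
  L: −2·[μ]_L − 2·[m]_L + 2·[λ]_L = −2·(-1) − 2·(0) + 2·(-1) = 0
  T: −2·[μ]_T − 2·[m]_T + 2·[λ]_T = −2·(-1) − 2·(0) + 2·(-1) = 0
All base exponents vanish — dimensionless.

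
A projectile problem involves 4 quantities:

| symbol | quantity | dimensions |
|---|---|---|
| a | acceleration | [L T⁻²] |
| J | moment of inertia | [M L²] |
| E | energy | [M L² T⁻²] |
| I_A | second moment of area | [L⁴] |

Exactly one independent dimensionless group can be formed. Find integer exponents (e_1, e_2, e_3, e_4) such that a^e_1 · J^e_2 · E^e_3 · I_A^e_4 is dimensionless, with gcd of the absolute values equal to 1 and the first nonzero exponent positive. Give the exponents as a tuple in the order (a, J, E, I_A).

M: e_1·(0) + e_2·(1) + e_3·(1) + e_4·(0) = 0
L: e_1·(1) + e_2·(2) + e_3·(2) + e_4·(4) = 0
T: e_1·(-2) + e_2·(0) + e_3·(-2) + e_4·(0) = 0
Solving this homogeneous linear system for the smallest-integer solution (first nonzero entry positive) gives (4, 4, -4, -1).

(4, 4, -4, -1)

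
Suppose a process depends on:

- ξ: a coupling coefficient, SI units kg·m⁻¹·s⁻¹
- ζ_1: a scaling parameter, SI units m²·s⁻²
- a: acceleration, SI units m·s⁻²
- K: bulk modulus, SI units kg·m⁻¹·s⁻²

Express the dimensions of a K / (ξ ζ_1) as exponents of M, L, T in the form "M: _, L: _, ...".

Collect each base-dimension exponent across the product:
  M: −(1) − (0) + (0) + (1) = 0
  L: −(-1) − (2) + (1) + (-1) = -1
  T: −(-1) − (-2) + (-2) + (-2) = -1
So the dimensions are [L⁻¹ T⁻¹].

M: 0, L: -1, T: -1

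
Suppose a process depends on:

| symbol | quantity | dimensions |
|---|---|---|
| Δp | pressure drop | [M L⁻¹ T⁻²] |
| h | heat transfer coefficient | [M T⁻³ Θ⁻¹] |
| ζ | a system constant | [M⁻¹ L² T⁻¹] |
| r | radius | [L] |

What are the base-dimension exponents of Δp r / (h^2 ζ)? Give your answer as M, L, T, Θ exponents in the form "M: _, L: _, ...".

M: 0, L: -2, T: 5, Θ: 2

Collect each base-dimension exponent across the product:
  M: (1) − 2·(1) − (-1) + (0) = 0
  L: (-1) − 2·(0) − (2) + (1) = -2
  T: (-2) − 2·(-3) − (-1) + (0) = 5
  Θ: (0) − 2·(-1) − (0) + (0) = 2
So the dimensions are [L⁻² T⁵ Θ²].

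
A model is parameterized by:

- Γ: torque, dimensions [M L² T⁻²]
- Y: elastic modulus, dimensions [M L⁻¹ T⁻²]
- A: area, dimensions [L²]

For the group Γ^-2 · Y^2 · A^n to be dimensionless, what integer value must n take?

3

Balance the L exponent: (2)·n from A, plus −2·(2) + 2·(-1) = -6 from the rest, must sum to zero.
2n − 6 = 0, so n = 3.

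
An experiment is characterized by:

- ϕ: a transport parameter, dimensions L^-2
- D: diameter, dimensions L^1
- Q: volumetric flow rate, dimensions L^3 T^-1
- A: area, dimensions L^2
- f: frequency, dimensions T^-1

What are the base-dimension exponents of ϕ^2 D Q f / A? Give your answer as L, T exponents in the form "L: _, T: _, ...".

Collect each base-dimension exponent across the product:
  L: 2·(-2) + (1) + (3) − (2) + (0) = -2
  T: 2·(0) + (0) + (-1) − (0) + (-1) = -2
So the dimensions are [L⁻² T⁻²].

L: -2, T: -2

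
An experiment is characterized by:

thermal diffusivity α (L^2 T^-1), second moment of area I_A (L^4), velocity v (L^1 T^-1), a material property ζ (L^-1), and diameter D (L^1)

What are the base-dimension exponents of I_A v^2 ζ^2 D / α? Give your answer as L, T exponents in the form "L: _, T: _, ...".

L: 3, T: -1

Collect each base-dimension exponent across the product:
  L: −(2) + (4) + 2·(1) + 2·(-1) + (1) = 3
  T: −(-1) + (0) + 2·(-1) + 2·(0) + (0) = -1
So the dimensions are [L³ T⁻¹].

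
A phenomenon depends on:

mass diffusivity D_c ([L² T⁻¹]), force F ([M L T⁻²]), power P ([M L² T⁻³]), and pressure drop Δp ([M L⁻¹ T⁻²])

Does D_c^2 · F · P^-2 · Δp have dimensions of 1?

yes

Sum the exponent of each base dimension across the product:
  M: 2·[D_c]_M + [F]_M − 2·[P]_M + [Δp]_M = 2·(0) + (1) − 2·(1) + (1) = 0
  L: 2·[D_c]_L + [F]_L − 2·[P]_L + [Δp]_L = 2·(2) + (1) − 2·(2) + (-1) = 0
  T: 2·[D_c]_T + [F]_T − 2·[P]_T + [Δp]_T = 2·(-1) + (-2) − 2·(-3) + (-2) = 0
All base exponents vanish — dimensionless.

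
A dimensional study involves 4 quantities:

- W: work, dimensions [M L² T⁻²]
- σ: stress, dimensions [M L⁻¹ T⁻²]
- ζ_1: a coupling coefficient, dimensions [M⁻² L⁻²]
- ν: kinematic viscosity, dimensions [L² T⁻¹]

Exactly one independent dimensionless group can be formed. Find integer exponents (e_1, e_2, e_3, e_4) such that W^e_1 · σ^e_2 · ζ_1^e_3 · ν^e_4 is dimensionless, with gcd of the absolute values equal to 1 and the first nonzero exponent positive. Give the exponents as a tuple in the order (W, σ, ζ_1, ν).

(4, -2, 1, -4)

M: e_1·(1) + e_2·(1) + e_3·(-2) + e_4·(0) = 0
L: e_1·(2) + e_2·(-1) + e_3·(-2) + e_4·(2) = 0
T: e_1·(-2) + e_2·(-2) + e_3·(0) + e_4·(-1) = 0
Solving this homogeneous linear system for the smallest-integer solution (first nonzero entry positive) gives (4, -2, 1, -4).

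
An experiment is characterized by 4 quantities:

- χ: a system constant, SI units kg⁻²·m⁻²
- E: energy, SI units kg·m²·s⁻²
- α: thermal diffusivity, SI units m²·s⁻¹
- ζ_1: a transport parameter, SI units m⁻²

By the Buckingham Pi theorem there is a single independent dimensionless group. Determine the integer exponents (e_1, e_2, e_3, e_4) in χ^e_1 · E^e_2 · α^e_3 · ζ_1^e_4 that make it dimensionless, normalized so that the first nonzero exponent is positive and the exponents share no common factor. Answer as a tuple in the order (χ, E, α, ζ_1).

(1, 2, -4, -3)

M: e_1·(-2) + e_2·(1) + e_3·(0) + e_4·(0) = 0
L: e_1·(-2) + e_2·(2) + e_3·(2) + e_4·(-2) = 0
T: e_1·(0) + e_2·(-2) + e_3·(-1) + e_4·(0) = 0
Solving this homogeneous linear system for the smallest-integer solution (first nonzero entry positive) gives (1, 2, -4, -3).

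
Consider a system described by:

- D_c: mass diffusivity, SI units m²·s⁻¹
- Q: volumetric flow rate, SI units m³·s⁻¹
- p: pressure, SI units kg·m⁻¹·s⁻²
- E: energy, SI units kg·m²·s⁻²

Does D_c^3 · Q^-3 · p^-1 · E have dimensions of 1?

Sum the exponent of each base dimension across the product:
  M: 3·[D_c]_M − 3·[Q]_M − [p]_M + [E]_M = 3·(0) − 3·(0) − (1) + (1) = 0
  L: 3·[D_c]_L − 3·[Q]_L − [p]_L + [E]_L = 3·(2) − 3·(3) − (-1) + (2) = 0
  T: 3·[D_c]_T − 3·[Q]_T − [p]_T + [E]_T = 3·(-1) − 3·(-1) − (-2) + (-2) = 0
All base exponents vanish — dimensionless.

yes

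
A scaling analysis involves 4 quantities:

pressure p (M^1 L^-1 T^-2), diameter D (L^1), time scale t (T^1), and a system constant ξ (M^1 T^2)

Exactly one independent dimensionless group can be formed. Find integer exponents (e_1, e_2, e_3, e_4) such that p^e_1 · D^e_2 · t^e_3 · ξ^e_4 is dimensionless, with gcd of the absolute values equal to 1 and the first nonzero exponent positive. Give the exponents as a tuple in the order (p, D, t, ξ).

M: e_1·(1) + e_2·(0) + e_3·(0) + e_4·(1) = 0
L: e_1·(-1) + e_2·(1) + e_3·(0) + e_4·(0) = 0
T: e_1·(-2) + e_2·(0) + e_3·(1) + e_4·(2) = 0
Solving this homogeneous linear system for the smallest-integer solution (first nonzero entry positive) gives (1, 1, 4, -1).

(1, 1, 4, -1)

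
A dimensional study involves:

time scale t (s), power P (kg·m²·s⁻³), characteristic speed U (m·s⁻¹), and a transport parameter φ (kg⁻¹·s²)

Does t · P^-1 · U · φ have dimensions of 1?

no

Sum the exponent of each base dimension across the product:
  M: [t]_M − [P]_M + [U]_M + [φ]_M = (0) − (1) + (0) + (-1) = -2
  L: [t]_L − [P]_L + [U]_L + [φ]_L = (0) − (2) + (1) + (0) = -1
  T: [t]_T − [P]_T + [U]_T + [φ]_T = (1) − (-3) + (-1) + (2) = 5
Net dimensions [M⁻² L⁻¹ T⁵] ≠ [1] — not dimensionless.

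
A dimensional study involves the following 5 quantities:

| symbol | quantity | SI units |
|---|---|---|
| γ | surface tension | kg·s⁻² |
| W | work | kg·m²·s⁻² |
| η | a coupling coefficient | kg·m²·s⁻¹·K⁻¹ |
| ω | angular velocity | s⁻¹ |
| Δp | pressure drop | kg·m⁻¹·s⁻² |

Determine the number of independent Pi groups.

1

There are 5 variables and 4 base dimensions (M, L, T, Θ).
The dimension matrix has rank 4.
Independent dimensionless groups: 5 − 4 = 1.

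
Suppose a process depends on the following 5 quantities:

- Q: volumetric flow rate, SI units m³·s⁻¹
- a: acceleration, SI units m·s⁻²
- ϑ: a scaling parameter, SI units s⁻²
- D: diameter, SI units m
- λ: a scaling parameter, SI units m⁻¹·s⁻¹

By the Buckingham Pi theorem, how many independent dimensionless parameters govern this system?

3

There are 5 variables and 2 base dimensions (L, T).
The dimension matrix has rank 2.
Independent dimensionless groups: 5 − 2 = 3.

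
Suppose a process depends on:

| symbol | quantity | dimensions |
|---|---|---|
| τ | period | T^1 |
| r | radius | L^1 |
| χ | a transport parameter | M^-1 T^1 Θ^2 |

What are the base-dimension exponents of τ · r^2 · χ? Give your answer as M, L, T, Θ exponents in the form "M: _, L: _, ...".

Collect each base-dimension exponent across the product:
  M: (0) + 2·(0) + (-1) = -1
  L: (0) + 2·(1) + (0) = 2
  T: (1) + 2·(0) + (1) = 2
  Θ: (0) + 2·(0) + (2) = 2
So the dimensions are [M⁻¹ L² T² Θ²].

M: -1, L: 2, T: 2, Θ: 2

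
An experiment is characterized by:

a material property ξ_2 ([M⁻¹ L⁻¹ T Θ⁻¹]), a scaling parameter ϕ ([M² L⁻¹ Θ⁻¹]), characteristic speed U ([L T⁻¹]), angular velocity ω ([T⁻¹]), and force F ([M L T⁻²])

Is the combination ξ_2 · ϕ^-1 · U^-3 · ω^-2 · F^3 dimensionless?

Sum the exponent of each base dimension across the product:
  M: [ξ_2]_M − [ϕ]_M − 3·[U]_M − 2·[ω]_M + 3·[F]_M = (-1) − (2) − 3·(0) − 2·(0) + 3·(1) = 0
  L: [ξ_2]_L − [ϕ]_L − 3·[U]_L − 2·[ω]_L + 3·[F]_L = (-1) − (-1) − 3·(1) − 2·(0) + 3·(1) = 0
  T: [ξ_2]_T − [ϕ]_T − 3·[U]_T − 2·[ω]_T + 3·[F]_T = (1) − (0) − 3·(-1) − 2·(-1) + 3·(-2) = 0
  Θ: [ξ_2]_Θ − [ϕ]_Θ − 3·[U]_Θ − 2·[ω]_Θ + 3·[F]_Θ = (-1) − (-1) − 3·(0) − 2·(0) + 3·(0) = 0
All base exponents vanish — dimensionless.

yes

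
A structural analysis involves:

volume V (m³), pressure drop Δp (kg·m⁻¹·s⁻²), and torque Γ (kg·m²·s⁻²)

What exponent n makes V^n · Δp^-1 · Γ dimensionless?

Balance the L exponent: (3)·n from V, plus −(-1) + (2) = 3 from the rest, must sum to zero.
3n + 3 = 0, so n = -1.

-1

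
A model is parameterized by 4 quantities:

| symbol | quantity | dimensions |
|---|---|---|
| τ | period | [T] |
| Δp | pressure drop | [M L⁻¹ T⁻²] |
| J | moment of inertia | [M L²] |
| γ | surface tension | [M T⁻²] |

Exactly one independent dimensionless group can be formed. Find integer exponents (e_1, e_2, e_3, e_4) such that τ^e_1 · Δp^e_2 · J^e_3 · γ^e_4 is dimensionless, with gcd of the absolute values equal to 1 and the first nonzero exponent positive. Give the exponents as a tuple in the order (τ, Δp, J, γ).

M: e_1·(0) + e_2·(1) + e_3·(1) + e_4·(1) = 0
L: e_1·(0) + e_2·(-1) + e_3·(2) + e_4·(0) = 0
T: e_1·(1) + e_2·(-2) + e_3·(0) + e_4·(-2) = 0
Solving this homogeneous linear system for the smallest-integer solution (first nonzero entry positive) gives (2, -2, -1, 3).

(2, -2, -1, 3)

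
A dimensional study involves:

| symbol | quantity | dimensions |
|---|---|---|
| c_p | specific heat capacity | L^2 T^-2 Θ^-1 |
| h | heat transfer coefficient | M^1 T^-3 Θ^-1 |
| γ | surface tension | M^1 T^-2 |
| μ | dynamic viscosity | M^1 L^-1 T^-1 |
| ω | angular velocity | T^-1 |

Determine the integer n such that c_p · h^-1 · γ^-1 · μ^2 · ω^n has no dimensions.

1

Balance the T exponent: (-1)·n from ω, plus (-2) − (-3) − (-2) + 2·(-1) = 1 from the rest, must sum to zero.
−n + 1 = 0, so n = 1.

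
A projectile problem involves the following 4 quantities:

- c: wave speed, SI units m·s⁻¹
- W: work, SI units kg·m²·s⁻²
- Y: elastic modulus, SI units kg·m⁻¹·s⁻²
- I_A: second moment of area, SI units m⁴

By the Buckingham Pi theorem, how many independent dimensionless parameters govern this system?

There are 4 variables and 3 base dimensions (M, L, T).
The dimension matrix has rank 3.
Independent dimensionless groups: 4 − 3 = 1.

1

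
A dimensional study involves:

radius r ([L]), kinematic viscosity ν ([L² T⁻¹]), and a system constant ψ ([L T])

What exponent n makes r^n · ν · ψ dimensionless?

-3

Balance the L exponent: (1)·n from r, plus (2) + (1) = 3 from the rest, must sum to zero.
n + 3 = 0, so n = -3.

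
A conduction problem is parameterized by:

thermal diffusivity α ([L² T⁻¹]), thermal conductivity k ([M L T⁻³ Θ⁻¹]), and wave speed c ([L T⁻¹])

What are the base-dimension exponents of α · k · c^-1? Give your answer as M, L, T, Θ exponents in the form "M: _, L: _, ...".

Collect each base-dimension exponent across the product:
  M: (0) + (1) − (0) = 1
  L: (2) + (1) − (1) = 2
  T: (-1) + (-3) − (-1) = -3
  Θ: (0) + (-1) − (0) = -1
So the dimensions are [M L² T⁻³ Θ⁻¹].

M: 1, L: 2, T: -3, Θ: -1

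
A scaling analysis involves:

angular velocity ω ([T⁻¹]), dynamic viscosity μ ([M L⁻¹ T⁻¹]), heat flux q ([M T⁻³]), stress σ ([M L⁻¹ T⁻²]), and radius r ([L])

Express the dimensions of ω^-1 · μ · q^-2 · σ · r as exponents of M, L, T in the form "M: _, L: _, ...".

M: 0, L: -1, T: 4

Collect each base-dimension exponent across the product:
  M: −(0) + (1) − 2·(1) + (1) + (0) = 0
  L: −(0) + (-1) − 2·(0) + (-1) + (1) = -1
  T: −(-1) + (-1) − 2·(-3) + (-2) + (0) = 4
So the dimensions are [L⁻¹ T⁴].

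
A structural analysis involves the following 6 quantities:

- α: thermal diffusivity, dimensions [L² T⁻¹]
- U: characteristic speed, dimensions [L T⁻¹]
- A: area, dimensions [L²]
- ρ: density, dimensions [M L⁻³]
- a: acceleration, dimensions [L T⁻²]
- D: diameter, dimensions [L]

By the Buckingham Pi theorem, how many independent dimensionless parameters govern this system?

3

There are 6 variables and 3 base dimensions (M, L, T).
The dimension matrix has rank 3.
Independent dimensionless groups: 6 − 3 = 3.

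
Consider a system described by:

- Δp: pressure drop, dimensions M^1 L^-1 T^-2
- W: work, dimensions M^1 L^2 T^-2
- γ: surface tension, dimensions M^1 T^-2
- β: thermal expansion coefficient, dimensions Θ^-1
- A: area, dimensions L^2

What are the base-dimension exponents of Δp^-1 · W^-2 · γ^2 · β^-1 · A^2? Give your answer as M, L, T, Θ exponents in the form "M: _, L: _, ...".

Collect each base-dimension exponent across the product:
  M: −(1) − 2·(1) + 2·(1) − (0) + 2·(0) = -1
  L: −(-1) − 2·(2) + 2·(0) − (0) + 2·(2) = 1
  T: −(-2) − 2·(-2) + 2·(-2) − (0) + 2·(0) = 2
  Θ: −(0) − 2·(0) + 2·(0) − (-1) + 2·(0) = 1
So the dimensions are [M⁻¹ L T² Θ].

M: -1, L: 1, T: 2, Θ: 1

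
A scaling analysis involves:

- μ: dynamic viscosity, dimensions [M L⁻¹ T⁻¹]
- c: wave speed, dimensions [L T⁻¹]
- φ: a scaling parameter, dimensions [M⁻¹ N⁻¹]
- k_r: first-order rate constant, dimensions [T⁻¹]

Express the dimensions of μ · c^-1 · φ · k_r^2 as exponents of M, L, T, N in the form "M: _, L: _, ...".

M: 0, L: -2, T: -2, N: -1

Collect each base-dimension exponent across the product:
  M: (1) − (0) + (-1) + 2·(0) = 0
  L: (-1) − (1) + (0) + 2·(0) = -2
  T: (-1) − (-1) + (0) + 2·(-1) = -2
  N: (0) − (0) + (-1) + 2·(0) = -1
So the dimensions are [L⁻² T⁻² N⁻¹].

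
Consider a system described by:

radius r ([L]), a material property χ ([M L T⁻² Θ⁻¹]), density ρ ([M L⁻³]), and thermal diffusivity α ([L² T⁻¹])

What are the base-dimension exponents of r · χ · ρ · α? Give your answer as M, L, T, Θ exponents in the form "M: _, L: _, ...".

M: 2, L: 1, T: -3, Θ: -1

Collect each base-dimension exponent across the product:
  M: (0) + (1) + (1) + (0) = 2
  L: (1) + (1) + (-3) + (2) = 1
  T: (0) + (-2) + (0) + (-1) = -3
  Θ: (0) + (-1) + (0) + (0) = -1
So the dimensions are [M² L T⁻³ Θ⁻¹].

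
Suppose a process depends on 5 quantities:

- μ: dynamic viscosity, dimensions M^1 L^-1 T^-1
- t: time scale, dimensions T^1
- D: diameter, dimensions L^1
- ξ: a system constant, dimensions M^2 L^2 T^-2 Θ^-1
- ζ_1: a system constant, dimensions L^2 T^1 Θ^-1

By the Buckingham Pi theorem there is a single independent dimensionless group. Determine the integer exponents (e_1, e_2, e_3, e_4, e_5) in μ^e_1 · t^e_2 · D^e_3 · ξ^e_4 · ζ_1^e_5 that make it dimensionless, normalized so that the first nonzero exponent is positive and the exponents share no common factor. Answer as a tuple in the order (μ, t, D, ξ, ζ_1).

M: e_1·(1) + e_2·(0) + e_3·(0) + e_4·(2) + e_5·(0) = 0
L: e_1·(-1) + e_2·(0) + e_3·(1) + e_4·(2) + e_5·(2) = 0
T: e_1·(-1) + e_2·(1) + e_3·(0) + e_4·(-2) + e_5·(1) = 0
Θ: e_1·(0) + e_2·(0) + e_3·(0) + e_4·(-1) + e_5·(-1) = 0
Solving this homogeneous linear system for the smallest-integer solution (first nonzero entry positive) gives (2, -1, 2, -1, 1).

(2, -1, 2, -1, 1)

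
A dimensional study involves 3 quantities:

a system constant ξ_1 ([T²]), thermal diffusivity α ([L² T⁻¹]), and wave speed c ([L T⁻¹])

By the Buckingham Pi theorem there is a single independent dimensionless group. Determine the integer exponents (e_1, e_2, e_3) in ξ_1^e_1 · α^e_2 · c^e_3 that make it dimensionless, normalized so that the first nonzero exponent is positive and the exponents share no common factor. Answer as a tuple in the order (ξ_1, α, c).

(1, -2, 4)

L: e_1·(0) + e_2·(2) + e_3·(1) = 0
T: e_1·(2) + e_2·(-1) + e_3·(-1) = 0
Solving this homogeneous linear system for the smallest-integer solution (first nonzero entry positive) gives (1, -2, 4).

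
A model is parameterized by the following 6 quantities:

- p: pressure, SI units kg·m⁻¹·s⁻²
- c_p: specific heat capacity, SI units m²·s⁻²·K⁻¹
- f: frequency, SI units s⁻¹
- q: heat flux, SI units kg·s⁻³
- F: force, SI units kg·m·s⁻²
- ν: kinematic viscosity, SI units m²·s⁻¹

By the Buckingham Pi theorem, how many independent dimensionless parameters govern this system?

There are 6 variables and 4 base dimensions (M, L, T, Θ).
The dimension matrix has rank 4.
Independent dimensionless groups: 6 − 4 = 2.

2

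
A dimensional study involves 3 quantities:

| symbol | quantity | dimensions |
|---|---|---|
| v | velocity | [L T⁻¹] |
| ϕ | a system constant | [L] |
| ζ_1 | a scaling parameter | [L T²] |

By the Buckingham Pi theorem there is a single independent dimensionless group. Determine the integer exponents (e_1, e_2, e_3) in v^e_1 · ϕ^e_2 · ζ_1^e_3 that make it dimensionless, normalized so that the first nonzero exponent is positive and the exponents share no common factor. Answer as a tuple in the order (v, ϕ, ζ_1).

(2, -3, 1)

L: e_1·(1) + e_2·(1) + e_3·(1) = 0
T: e_1·(-1) + e_2·(0) + e_3·(2) = 0
Solving this homogeneous linear system for the smallest-integer solution (first nonzero entry positive) gives (2, -3, 1).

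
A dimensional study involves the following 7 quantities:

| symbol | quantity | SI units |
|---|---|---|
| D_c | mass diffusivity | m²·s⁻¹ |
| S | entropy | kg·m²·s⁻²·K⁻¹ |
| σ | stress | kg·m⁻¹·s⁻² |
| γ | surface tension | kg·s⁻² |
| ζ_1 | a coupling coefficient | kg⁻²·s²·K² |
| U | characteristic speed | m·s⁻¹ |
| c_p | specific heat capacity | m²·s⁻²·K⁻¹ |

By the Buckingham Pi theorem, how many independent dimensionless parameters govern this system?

There are 7 variables and 4 base dimensions (M, L, T, Θ).
The dimension matrix has rank 4.
Independent dimensionless groups: 7 − 4 = 3.

3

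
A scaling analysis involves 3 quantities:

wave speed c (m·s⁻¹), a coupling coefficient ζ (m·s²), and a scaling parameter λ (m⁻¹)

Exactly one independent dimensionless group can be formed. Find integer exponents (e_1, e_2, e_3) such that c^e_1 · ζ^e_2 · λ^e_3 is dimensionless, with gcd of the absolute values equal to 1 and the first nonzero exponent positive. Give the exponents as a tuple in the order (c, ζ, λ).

(2, 1, 3)

L: e_1·(1) + e_2·(1) + e_3·(-1) = 0
T: e_1·(-1) + e_2·(2) + e_3·(0) = 0
Solving this homogeneous linear system for the smallest-integer solution (first nonzero entry positive) gives (2, 1, 3).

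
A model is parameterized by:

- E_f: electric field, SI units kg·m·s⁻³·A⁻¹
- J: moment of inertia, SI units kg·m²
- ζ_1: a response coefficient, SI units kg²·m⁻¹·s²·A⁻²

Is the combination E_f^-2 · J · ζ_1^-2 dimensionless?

Sum the exponent of each base dimension across the product:
  M: −2·[E_f]_M + [J]_M − 2·[ζ_1]_M = −2·(1) + (1) − 2·(2) = -5
  L: −2·[E_f]_L + [J]_L − 2·[ζ_1]_L = −2·(1) + (2) − 2·(-1) = 2
  T: −2·[E_f]_T + [J]_T − 2·[ζ_1]_T = −2·(-3) + (0) − 2·(2) = 2
  I: −2·[E_f]_I + [J]_I − 2·[ζ_1]_I = −2·(-1) + (0) − 2·(-2) = 6
Net dimensions [M⁻⁵ L² T² I⁶] ≠ [1] — not dimensionless.

no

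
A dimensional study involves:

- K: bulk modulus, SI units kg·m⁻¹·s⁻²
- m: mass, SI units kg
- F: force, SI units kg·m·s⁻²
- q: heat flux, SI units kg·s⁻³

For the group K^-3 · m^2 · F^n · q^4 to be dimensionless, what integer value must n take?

-3

Balance the M exponent: (1)·n from F, plus −3·(1) + 2·(1) + 4·(1) = 3 from the rest, must sum to zero.
n + 3 = 0, so n = -3.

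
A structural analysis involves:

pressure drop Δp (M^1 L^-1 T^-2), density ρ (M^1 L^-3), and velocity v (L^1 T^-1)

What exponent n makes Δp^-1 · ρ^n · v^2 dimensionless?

Balance the M exponent: (1)·n from ρ, plus −(1) + 2·(0) = -1 from the rest, must sum to zero.
n − 1 = 0, so n = 1.

1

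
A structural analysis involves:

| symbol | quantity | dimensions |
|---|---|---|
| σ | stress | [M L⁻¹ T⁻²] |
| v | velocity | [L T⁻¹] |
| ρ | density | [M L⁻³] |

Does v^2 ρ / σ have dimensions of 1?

Sum the exponent of each base dimension across the product:
  M: −[σ]_M + 2·[v]_M + [ρ]_M = −(1) + 2·(0) + (1) = 0
  L: −[σ]_L + 2·[v]_L + [ρ]_L = −(-1) + 2·(1) + (-3) = 0
  T: −[σ]_T + 2·[v]_T + [ρ]_T = −(-2) + 2·(-1) + (0) = 0
  Θ: −[σ]_Θ + 2·[v]_Θ + [ρ]_Θ = −(0) + 2·(0) + (0) = 0
All base exponents vanish — dimensionless.

yes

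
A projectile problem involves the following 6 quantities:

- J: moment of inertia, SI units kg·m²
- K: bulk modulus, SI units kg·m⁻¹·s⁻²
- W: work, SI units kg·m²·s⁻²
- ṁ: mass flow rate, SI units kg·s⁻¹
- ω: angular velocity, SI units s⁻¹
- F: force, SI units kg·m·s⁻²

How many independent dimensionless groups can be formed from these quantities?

3

There are 6 variables and 3 base dimensions (M, L, T).
The dimension matrix has rank 3.
Independent dimensionless groups: 6 − 3 = 3.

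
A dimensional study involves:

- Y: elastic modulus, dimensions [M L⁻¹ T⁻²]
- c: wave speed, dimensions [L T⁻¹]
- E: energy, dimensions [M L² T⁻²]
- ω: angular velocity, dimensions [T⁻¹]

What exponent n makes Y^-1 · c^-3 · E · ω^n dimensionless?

3

Balance the T exponent: (-1)·n from ω, plus −(-2) − 3·(-1) + (-2) = 3 from the rest, must sum to zero.
−n + 3 = 0, so n = 3.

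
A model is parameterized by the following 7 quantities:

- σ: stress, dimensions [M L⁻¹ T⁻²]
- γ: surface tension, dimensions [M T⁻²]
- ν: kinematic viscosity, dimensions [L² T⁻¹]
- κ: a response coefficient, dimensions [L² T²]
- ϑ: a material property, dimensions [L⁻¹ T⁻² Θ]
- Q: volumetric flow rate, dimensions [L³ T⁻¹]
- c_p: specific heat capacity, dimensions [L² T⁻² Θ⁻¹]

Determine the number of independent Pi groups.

There are 7 variables and 4 base dimensions (M, L, T, Θ).
The dimension matrix has rank 4.
Independent dimensionless groups: 7 − 4 = 3.

3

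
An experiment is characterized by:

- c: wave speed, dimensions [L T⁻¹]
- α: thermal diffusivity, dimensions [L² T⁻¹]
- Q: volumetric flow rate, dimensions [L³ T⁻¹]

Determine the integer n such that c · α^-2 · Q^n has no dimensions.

1

Balance the L exponent: (3)·n from Q, plus (1) − 2·(2) = -3 from the rest, must sum to zero.
3n − 3 = 0, so n = 1.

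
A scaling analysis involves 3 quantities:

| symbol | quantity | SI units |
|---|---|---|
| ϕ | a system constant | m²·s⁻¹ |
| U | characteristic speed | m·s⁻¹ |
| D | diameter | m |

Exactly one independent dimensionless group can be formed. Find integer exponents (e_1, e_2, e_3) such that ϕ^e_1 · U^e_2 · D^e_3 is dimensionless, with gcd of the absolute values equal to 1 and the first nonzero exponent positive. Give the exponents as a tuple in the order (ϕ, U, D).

L: e_1·(2) + e_2·(1) + e_3·(1) = 0
T: e_1·(-1) + e_2·(-1) + e_3·(0) = 0
Solving this homogeneous linear system for the smallest-integer solution (first nonzero entry positive) gives (1, -1, -1).

(1, -1, -1)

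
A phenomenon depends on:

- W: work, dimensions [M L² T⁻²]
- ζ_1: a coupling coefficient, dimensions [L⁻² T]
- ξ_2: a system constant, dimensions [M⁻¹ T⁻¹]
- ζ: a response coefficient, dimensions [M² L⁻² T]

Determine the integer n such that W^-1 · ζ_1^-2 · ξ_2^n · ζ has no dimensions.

Balance the M exponent: (-1)·n from ξ_2, plus −(1) − 2·(0) + (2) = 1 from the rest, must sum to zero.
−n + 1 = 0, so n = 1.

1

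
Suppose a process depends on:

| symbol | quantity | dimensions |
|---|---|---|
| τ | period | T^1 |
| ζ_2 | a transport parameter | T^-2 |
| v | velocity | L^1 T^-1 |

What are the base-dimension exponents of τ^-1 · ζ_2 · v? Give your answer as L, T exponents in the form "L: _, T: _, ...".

Collect each base-dimension exponent across the product:
  L: −(0) + (0) + (1) = 1
  T: −(1) + (-2) + (-1) = -4
So the dimensions are [L T⁻⁴].

L: 1, T: -4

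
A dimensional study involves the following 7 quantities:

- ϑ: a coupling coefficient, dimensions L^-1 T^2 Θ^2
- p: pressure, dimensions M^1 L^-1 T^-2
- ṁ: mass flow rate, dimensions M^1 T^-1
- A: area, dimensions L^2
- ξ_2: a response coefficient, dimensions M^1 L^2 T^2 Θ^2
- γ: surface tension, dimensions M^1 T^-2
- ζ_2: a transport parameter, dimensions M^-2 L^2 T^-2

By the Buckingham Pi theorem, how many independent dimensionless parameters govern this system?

There are 7 variables and 4 base dimensions (M, L, T, Θ).
The dimension matrix has rank 4.
Independent dimensionless groups: 7 − 4 = 3.

3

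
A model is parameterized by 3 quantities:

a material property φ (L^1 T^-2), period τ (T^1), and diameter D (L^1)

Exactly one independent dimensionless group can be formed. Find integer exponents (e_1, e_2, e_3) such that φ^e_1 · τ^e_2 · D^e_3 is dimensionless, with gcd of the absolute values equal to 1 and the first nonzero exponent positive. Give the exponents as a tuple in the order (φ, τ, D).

L: e_1·(1) + e_2·(0) + e_3·(1) = 0
T: e_1·(-2) + e_2·(1) + e_3·(0) = 0
Solving this homogeneous linear system for the smallest-integer solution (first nonzero entry positive) gives (1, 2, -1).

(1, 2, -1)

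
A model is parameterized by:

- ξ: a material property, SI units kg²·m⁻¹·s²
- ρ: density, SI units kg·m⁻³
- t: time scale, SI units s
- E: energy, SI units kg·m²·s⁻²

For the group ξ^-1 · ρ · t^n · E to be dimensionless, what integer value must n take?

Balance the T exponent: (1)·n from t, plus −(2) + (0) + (-2) = -4 from the rest, must sum to zero.
n − 4 = 0, so n = 4.

4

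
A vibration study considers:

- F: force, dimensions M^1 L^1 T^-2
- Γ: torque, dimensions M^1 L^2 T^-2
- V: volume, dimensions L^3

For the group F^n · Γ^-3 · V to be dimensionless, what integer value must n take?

Balance the M exponent: (1)·n from F, plus −3·(1) + (0) = -3 from the rest, must sum to zero.
n − 3 = 0, so n = 3.

3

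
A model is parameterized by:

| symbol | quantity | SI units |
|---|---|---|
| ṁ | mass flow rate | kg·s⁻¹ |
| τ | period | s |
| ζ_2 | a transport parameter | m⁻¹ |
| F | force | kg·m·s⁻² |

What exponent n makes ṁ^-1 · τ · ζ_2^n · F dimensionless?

Balance the L exponent: (-1)·n from ζ_2, plus −(0) + (0) + (1) = 1 from the rest, must sum to zero.
−n + 1 = 0, so n = 1.

1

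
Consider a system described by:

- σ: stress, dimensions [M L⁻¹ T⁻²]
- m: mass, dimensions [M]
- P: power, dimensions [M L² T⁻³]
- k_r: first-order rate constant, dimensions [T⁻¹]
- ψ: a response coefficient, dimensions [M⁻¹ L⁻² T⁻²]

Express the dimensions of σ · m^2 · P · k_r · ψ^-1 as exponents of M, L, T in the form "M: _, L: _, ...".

Collect each base-dimension exponent across the product:
  M: (1) + 2·(1) + (1) + (0) − (-1) = 5
  L: (-1) + 2·(0) + (2) + (0) − (-2) = 3
  T: (-2) + 2·(0) + (-3) + (-1) − (-2) = -4
So the dimensions are [M⁵ L³ T⁻⁴].

M: 5, L: 3, T: -4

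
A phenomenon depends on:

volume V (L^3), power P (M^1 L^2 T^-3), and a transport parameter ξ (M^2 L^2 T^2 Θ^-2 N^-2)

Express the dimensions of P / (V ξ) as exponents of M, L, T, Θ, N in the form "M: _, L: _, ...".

M: -1, L: -3, T: -5, Θ: 2, N: 2

Collect each base-dimension exponent across the product:
  M: −(0) + (1) − (2) = -1
  L: −(3) + (2) − (2) = -3
  T: −(0) + (-3) − (2) = -5
  Θ: −(0) + (0) − (-2) = 2
  N: −(0) + (0) − (-2) = 2
So the dimensions are [M⁻¹ L⁻³ T⁻⁵ Θ² N²].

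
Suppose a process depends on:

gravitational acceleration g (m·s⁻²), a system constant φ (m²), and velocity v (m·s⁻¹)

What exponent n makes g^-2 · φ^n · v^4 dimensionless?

-1

Balance the L exponent: (2)·n from φ, plus −2·(1) + 4·(1) = 2 from the rest, must sum to zero.
2n + 2 = 0, so n = -1.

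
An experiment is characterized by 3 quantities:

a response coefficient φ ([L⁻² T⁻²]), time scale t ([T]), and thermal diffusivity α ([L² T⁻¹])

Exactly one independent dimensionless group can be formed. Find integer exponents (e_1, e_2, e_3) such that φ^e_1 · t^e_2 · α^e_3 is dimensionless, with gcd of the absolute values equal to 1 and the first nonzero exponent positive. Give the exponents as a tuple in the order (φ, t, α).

(1, 3, 1)

L: e_1·(-2) + e_2·(0) + e_3·(2) = 0
T: e_1·(-2) + e_2·(1) + e_3·(-1) = 0
Solving this homogeneous linear system for the smallest-integer solution (first nonzero entry positive) gives (1, 3, 1).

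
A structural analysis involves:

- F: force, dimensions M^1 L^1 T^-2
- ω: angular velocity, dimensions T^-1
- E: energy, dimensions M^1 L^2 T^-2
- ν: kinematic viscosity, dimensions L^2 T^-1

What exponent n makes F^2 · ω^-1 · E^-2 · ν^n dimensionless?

1

Balance the L exponent: (2)·n from ν, plus 2·(1) − (0) − 2·(2) = -2 from the rest, must sum to zero.
2n − 2 = 0, so n = 1.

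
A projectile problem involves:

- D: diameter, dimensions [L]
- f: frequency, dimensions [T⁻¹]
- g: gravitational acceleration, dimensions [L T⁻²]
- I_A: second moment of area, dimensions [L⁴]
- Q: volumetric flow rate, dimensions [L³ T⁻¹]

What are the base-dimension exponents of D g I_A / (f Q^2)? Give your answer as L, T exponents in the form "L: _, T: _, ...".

L: 0, T: 1

Collect each base-dimension exponent across the product:
  L: (1) − (0) + (1) + (4) − 2·(3) = 0
  T: (0) − (-1) + (-2) + (0) − 2·(-1) = 1
So the dimensions are [T].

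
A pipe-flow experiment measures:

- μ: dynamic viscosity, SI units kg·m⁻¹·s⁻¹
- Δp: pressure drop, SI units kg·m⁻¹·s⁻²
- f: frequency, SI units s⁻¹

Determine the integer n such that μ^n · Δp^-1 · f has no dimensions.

Balance the M exponent: (1)·n from μ, plus −(1) + (0) = -1 from the rest, must sum to zero.
n − 1 = 0, so n = 1.

1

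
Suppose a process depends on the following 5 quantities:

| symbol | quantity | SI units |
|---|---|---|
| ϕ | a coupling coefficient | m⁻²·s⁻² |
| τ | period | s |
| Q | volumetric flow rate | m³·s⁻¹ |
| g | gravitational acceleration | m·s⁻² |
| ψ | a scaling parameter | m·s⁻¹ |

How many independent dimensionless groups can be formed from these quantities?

3

There are 5 variables and 2 base dimensions (L, T).
The dimension matrix has rank 2.
Independent dimensionless groups: 5 − 2 = 3.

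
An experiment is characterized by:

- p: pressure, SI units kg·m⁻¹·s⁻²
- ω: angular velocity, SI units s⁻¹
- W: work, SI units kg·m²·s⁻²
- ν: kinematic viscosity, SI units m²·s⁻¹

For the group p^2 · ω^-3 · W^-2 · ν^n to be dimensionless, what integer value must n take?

3

Balance the L exponent: (2)·n from ν, plus 2·(-1) − 3·(0) − 2·(2) = -6 from the rest, must sum to zero.
2n − 6 = 0, so n = 3.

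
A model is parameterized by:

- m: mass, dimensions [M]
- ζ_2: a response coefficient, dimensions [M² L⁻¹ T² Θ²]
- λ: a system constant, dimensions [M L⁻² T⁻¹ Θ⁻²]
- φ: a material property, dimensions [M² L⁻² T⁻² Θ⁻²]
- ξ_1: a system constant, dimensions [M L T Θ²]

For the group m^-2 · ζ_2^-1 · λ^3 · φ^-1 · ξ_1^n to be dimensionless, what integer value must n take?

3

Balance the M exponent: (1)·n from ξ_1, plus −2·(1) − (2) + 3·(1) − (2) = -3 from the rest, must sum to zero.
n − 3 = 0, so n = 3.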